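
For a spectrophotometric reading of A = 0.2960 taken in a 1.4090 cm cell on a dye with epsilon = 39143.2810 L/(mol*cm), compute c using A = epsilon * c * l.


Formula: c = A / (epsilon * l)
Substituting: c = 0.2960 / (39143.2810 * 1.4090)
Result: 5.3669e-06 mol/L


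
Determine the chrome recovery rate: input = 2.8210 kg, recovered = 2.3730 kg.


Formula: Recovery = recovered / input * 100
Substituting: Recovery = 2.3730 / 2.8210 * 100
Result: 84.1191 %


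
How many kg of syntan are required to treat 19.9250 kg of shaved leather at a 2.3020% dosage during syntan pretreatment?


Formula: Syntan = substrate * pct / 100
Substituting: Syntan = 19.9250 * 2.3020 / 100
Result: 0.4587 kg


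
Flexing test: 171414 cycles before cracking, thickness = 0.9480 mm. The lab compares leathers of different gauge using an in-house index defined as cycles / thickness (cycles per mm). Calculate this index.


Formula: Index = cycles / thickness
Substituting: Index = 171414 / 0.9480
Result: 180816.4557 cycles/mm


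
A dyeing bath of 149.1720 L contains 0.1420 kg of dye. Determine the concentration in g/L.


Formula: Conc = dye_mass(kg) / volume(L) * 1000
Substituting: Conc = 0.1420 / 149.1720 * 1000
Result: 0.9519 g/L


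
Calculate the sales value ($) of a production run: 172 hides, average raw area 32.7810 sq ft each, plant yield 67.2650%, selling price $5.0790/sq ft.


Raw_total = N * avg_area = 172 * 32.7810 = 5638.3320 sq ft
Finished = Raw_total * yield / 100 = 5638.3320 * 67.2650 / 100 = 3792.6240 sq ft
Value = Finished * price = 3792.6240 * 5.0790 = 19262.7374 $


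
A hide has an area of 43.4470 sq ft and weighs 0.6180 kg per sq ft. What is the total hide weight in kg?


Formula: Weight = area * weight_per_sqft
Substituting: Weight = 43.4470 * 0.6180
Result: 26.8502 kg


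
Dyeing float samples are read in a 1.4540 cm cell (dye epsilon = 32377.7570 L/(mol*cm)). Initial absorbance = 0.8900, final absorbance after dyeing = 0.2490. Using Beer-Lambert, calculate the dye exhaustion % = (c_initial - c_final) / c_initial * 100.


c_initial = A_i / (epsilon * l) = 0.8900 / (32377.7570 * 1.4540) = 1.8905e-05 mol/L
c_final = A_f / (epsilon * l) = 0.2490 / (32377.7570 * 1.4540) = 5.2892e-06 mol/L
Exhaustion = (c_initial - c_final) / c_initial * 100 = (1.8905e-05 - 5.2892e-06) / 1.8905e-05 * 100 = 72.0225 %


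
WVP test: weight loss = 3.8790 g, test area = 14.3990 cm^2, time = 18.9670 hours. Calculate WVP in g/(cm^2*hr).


Formula: WVP = loss / (area * time)
Substituting: WVP = 3.8790 / (14.3990 * 18.9670)
Result: 0.0142033 g/(cm^2*hr)


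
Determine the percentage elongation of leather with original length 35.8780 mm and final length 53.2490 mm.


Formula: Elongation = (Lf - L0) / L0 * 100
Substituting: Elongation = (53.2490 - 35.8780) / 35.8780 * 100
Result: 48.4169 %


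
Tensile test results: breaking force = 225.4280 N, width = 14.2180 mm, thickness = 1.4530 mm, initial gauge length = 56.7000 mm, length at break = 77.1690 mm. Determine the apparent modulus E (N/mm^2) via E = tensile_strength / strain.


TS = F / (w * t) = 225.4280 / (14.2180 * 1.4530) = 10.9120 N/mm^2
strain = (Lf - L0) / L0 = (77.1690 - 56.7000) / 56.7000 = 0.3610
E = TS / strain = 10.9120 / 0.3610 = 30.2267 N/mm^2


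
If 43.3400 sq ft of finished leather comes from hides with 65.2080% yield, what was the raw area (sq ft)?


Formula: raw = finished * 100 / yield
Substituting: raw = 43.3400 * 100 / 65.2080
Result: 66.4642 sq ft


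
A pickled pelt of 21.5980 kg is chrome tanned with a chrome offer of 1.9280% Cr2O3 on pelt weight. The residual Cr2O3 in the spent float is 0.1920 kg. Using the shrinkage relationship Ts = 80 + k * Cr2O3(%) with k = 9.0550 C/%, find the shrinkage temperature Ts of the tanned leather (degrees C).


Offered = pelt * offer_pct / 100 = 21.5980 * 1.9280 / 100 = 0.4164 kg
Uptake = offered - residual = 0.4164 - 0.1920 = 0.2244 kg
Cr2O3% on pelt = uptake / pelt * 100 = 0.2244 / 21.5980 * 100 = 1.0390 %
Ts = 80 + k * Cr2O3% = 80 + 9.0550 * 1.0390 = 89.4084 C


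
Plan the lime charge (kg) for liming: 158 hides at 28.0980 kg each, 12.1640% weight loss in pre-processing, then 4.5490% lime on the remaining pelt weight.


Total_raw = N * avg_wt = 158 * 28.0980 = 4439.4840 kg
Substrate = Total_raw * (1 - loss/100) = 4439.4840 * (1 - 12.1640/100) = 3899.4652 kg
Lime = Substrate * pct / 100 = 3899.4652 * 4.5490 / 100 = 177.3867 kg


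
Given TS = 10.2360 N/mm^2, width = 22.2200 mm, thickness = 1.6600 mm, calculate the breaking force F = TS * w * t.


Formula: F = TS * w * t
Substituting: F = 10.2360 * 22.2200 * 1.6600
Result: 377.5569 N


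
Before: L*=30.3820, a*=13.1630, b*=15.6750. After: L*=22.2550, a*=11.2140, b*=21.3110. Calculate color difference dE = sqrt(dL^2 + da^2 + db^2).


dL = -8.1270, da = -1.9490, db = 5.6360
dE = sqrt((-8.1270)^2 + (-1.9490)^2 + 5.6360^2) = 10.0802


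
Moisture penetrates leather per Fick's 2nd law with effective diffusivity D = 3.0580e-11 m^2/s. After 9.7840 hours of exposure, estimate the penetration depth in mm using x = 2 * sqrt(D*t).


t = 9.7840 hr * 3600 = 35222.4000 s
D * t = 3.0580e-11 * 35222.4000 = 1.0771e-06
x = 2 * sqrt(D*t) = 2 * sqrt(1.0771e-06) = 0.00207567 m = 2.0757 mm


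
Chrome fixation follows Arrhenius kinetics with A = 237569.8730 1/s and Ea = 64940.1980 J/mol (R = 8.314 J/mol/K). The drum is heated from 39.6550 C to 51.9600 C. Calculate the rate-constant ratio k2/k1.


T1 = 39.6550 + 273.15 = 312.8050 K; T2 = 51.9600 + 273.15 = 325.1100 K
k1 = A * exp(-Ea/(R*T1)) = 237569.8730 * exp(-64940.1980/(8.314*312.8050)) = 3.3976e-06 1/s
k2 = A * exp(-Ea/(R*T2)) = 237569.8730 * exp(-64940.1980/(8.314*325.1100)) = 8.7424e-06 1/s
k2/k1 = 8.7424e-06 / 3.3976e-06 = 2.5731


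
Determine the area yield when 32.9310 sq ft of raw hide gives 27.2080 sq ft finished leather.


Formula: Yield = finished / raw * 100
Substituting: Yield = 27.2080 / 32.9310 * 100
Result: 82.6212 %


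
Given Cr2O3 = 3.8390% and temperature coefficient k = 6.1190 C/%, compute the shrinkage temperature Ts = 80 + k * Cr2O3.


Formula: Ts = 80 + k * Cr2O3
Substituting: Ts = 80 + 6.1190 * 3.8390
Result: 103.4908 C


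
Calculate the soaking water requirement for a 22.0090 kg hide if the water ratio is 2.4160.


Formula: Water = hide_weight * ratio
Substituting: Water = 22.0090 * 2.4160
Result: 53.1737 kg


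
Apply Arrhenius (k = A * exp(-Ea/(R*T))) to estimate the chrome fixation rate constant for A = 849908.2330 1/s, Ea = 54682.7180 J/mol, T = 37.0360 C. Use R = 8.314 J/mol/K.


T_K = T_C + 273.15 = 37.0360 + 273.15 = 310.1860 K
exponent = -Ea / (R * T_K) = -54682.7180 / (8.314 * 310.1860) = -21.2040
k = A * exp(exponent) = 849908.2330 * exp(-21.2040) = 5.2552e-04 1/s


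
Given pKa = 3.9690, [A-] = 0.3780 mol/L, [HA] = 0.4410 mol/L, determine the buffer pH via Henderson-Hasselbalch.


ratio = [A-] / [HA] = 0.3780 / 0.4410 = 0.8571
log10(ratio) = -0.0669468
pH = pKa + log10(ratio) = 3.9690 - 0.0669468 = 3.9021


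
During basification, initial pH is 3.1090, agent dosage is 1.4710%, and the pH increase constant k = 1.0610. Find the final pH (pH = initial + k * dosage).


Formula: pH_final = pH_initial + k * base_pct
Substituting: pH_final = 3.1090 + 1.0610 * 1.4710
Result: 4.6697


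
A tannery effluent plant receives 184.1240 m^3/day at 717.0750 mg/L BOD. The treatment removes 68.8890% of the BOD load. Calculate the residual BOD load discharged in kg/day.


Load_in = volume * conc / 1000 = 184.1240 * 717.0750 / 1000 = 132.0307 kg/day
Removed = Load_in * eff / 100 = 132.0307 * 68.8890 / 100 = 90.9546 kg/day
Load_out = Load_in - Removed = 132.0307 - 90.9546 = 41.0761 kg/day


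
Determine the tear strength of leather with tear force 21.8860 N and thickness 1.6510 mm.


Formula: Tear strength = force / thickness
Substituting: Tear strength = 21.8860 / 1.6510
Result: 13.2562 N/mm


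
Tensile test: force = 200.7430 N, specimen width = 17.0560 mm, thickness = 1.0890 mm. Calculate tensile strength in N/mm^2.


Formula: TS = force / (width * thickness)
Substituting: TS = 200.7430 / (17.0560 * 1.0890)
Result: 10.8078 N/mm^2


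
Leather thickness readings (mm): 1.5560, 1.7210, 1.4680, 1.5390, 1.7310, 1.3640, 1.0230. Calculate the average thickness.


Formula: Average = sum / n
Substituting: Average = 10.4020 / 7
Result: 1.4860 mm


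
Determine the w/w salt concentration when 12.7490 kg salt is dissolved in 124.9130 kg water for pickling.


Formula: Conc = salt / (water + salt) * 100
Substituting: Conc = 12.7490 / (124.9130 + 12.7490) * 100
Result: 9.2611 %


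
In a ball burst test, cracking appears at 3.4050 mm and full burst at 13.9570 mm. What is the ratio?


Formula: Ratio = crack / burst
Substituting: Ratio = 3.4050 / 13.9570
Result: 0.2440


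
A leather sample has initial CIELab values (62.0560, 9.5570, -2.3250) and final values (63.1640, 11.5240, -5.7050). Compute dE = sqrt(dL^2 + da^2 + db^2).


dL = 1.1080, da = 1.9670, db = -3.3800
dE = sqrt(1.1080^2 + 1.9670^2 + (-3.3800)^2) = 4.0646


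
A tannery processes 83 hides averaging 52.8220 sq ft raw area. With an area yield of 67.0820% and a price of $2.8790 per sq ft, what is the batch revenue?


Raw_total = N * avg_area = 83 * 52.8220 = 4384.2260 sq ft
Finished = Raw_total * yield / 100 = 4384.2260 * 67.0820 / 100 = 2941.0265 sq ft
Value = Finished * price = 2941.0265 * 2.8790 = 8467.2153 $


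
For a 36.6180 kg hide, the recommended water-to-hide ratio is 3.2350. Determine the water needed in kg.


Formula: Water = hide_weight * ratio
Substituting: Water = 36.6180 * 3.2350
Result: 118.4592 kg


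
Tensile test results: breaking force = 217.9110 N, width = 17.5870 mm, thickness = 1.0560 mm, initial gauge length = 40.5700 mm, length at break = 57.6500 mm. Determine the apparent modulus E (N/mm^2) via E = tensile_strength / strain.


TS = F / (w * t) = 217.9110 / (17.5870 * 1.0560) = 11.7334 N/mm^2
strain = (Lf - L0) / L0 = (57.6500 - 40.5700) / 40.5700 = 0.4210
E = TS / strain = 11.7334 / 0.4210 = 27.8702 N/mm^2


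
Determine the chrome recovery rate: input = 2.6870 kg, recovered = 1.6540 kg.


Formula: Recovery = recovered / input * 100
Substituting: Recovery = 1.6540 / 2.6870 * 100
Result: 61.5556 %


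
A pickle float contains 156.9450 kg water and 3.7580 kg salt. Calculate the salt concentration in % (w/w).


Formula: Conc = salt / (water + salt) * 100
Substituting: Conc = 3.7580 / (156.9450 + 3.7580) * 100
Result: 2.3385 %


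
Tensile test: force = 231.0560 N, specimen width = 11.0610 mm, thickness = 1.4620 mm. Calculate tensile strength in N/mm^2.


Formula: TS = force / (width * thickness)
Substituting: TS = 231.0560 / (11.0610 * 1.4620)
Result: 14.2881 N/mm^2


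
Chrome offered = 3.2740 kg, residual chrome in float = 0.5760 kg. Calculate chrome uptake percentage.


Formula: Uptake = (offered - residual) / offered * 100
Substituting: Uptake = (3.2740 - 0.5760) / 3.2740 * 100
Result: 82.4068 %


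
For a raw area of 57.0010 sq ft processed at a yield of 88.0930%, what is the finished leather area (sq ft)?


Formula: finished = raw * yield / 100
Substituting: finished = 57.0010 * 88.0930 / 100
Result: 50.2139 sq ft


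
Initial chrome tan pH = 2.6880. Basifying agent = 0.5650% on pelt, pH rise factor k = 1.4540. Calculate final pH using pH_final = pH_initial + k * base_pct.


Formula: pH_final = pH_initial + k * base_pct
Substituting: pH_final = 2.6880 + 1.4540 * 0.5650
Result: 3.5095


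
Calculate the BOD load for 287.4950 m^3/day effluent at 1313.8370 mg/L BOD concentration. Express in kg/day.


Formula: BOD_load = volume * conc / 1000
Substituting: BOD_load = 287.4950 * 1313.8370 / 1000
Result: 377.7216 kg/day


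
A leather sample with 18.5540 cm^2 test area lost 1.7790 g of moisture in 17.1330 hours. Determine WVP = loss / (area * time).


Formula: WVP = loss / (area * time)
Substituting: WVP = 1.7790 / (18.5540 * 17.1330)
Result: 0.00559635 g/(cm^2*hr)


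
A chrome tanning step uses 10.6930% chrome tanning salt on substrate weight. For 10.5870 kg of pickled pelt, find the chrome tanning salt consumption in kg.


Formula: Chrome = substrate * pct / 100
Substituting: Chrome = 10.5870 * 10.6930 / 100
Result: 1.1321 kg


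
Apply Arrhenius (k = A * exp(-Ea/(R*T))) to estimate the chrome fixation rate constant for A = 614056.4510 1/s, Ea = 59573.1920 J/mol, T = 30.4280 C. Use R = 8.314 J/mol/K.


T_K = T_C + 273.15 = 30.4280 + 273.15 = 303.5780 K
exponent = -Ea / (R * T_K) = -59573.1920 / (8.314 * 303.5780) = -23.6032
k = A * exp(exponent) = 614056.4510 * exp(-23.6032) = 3.4473e-05 1/s


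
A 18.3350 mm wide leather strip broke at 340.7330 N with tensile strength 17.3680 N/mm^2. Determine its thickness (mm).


Formula: t = F / (TS * w)
Substituting: t = 340.7330 / (17.3680 * 18.3350)
Result: 1.0700 mm


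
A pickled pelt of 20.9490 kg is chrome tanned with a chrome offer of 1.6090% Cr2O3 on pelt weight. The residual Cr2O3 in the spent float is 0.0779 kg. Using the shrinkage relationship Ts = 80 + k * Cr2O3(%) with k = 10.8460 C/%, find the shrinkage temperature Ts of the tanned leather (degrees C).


Offered = pelt * offer_pct / 100 = 20.9490 * 1.6090 / 100 = 0.3371 kg
Uptake = offered - residual = 0.3371 - 0.0779 = 0.2592 kg
Cr2O3% on pelt = uptake / pelt * 100 = 0.2592 / 20.9490 * 100 = 1.2371 %
Ts = 80 + k * Cr2O3% = 80 + 10.8460 * 1.2371 = 93.4181 C


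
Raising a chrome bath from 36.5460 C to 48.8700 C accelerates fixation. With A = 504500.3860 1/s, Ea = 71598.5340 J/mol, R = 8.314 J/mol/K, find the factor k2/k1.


T1 = 36.5460 + 273.15 = 309.6960 K; T2 = 48.8700 + 273.15 = 322.0200 K
k1 = A * exp(-Ea/(R*T1)) = 504500.3860 * exp(-71598.5340/(8.314*309.6960)) = 4.2297e-07 1/s
k2 = A * exp(-Ea/(R*T2)) = 504500.3860 * exp(-71598.5340/(8.314*322.0200)) = 1.2260e-06 1/s
k2/k1 = 1.2260e-06 / 4.2297e-07 = 2.8985


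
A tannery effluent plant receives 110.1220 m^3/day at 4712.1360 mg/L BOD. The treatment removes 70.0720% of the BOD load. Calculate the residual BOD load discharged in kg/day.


Load_in = volume * conc / 1000 = 110.1220 * 4712.1360 / 1000 = 518.9098 kg/day
Removed = Load_in * eff / 100 = 518.9098 * 70.0720 / 100 = 363.6105 kg/day
Load_out = Load_in - Removed = 518.9098 - 363.6105 = 155.2993 kg/day


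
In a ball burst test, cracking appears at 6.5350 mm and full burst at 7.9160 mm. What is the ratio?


Formula: Ratio = crack / burst
Substituting: Ratio = 6.5350 / 7.9160
Result: 0.8255


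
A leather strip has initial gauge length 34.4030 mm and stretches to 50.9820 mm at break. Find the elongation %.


Formula: Elongation = (Lf - L0) / L0 * 100
Substituting: Elongation = (50.9820 - 34.4030) / 34.4030 * 100
Result: 48.1906 %


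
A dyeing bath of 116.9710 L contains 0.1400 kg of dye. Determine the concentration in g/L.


Formula: Conc = dye_mass(kg) / volume(L) * 1000
Substituting: Conc = 0.1400 / 116.9710 * 1000
Result: 1.1969 g/L


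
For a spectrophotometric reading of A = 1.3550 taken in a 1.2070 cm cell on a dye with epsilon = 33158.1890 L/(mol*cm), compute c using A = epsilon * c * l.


Formula: c = A / (epsilon * l)
Substituting: c = 1.3550 / (33158.1890 * 1.2070)
Result: 3.3856e-05 mol/L


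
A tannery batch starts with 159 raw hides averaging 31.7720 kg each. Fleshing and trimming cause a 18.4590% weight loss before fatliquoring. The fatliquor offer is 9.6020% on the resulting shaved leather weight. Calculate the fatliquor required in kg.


Total_raw = N * avg_wt = 159 * 31.7720 = 5051.7480 kg
Substrate = Total_raw * (1 - loss/100) = 5051.7480 * (1 - 18.4590/100) = 4119.2458 kg
Fat = Substrate * pct / 100 = 4119.2458 * 9.6020 / 100 = 395.5300 kg


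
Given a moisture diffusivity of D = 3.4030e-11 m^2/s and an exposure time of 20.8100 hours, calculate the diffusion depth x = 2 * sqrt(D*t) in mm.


t = 20.8100 hr * 3600 = 74916.0000 s
D * t = 3.4030e-11 * 74916.0000 = 2.5494e-06
x = 2 * sqrt(D*t) = 2 * sqrt(2.5494e-06) = 0.00319336 m = 3.1934 mm


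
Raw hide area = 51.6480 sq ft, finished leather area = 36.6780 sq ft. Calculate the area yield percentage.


Formula: Yield = finished / raw * 100
Substituting: Yield = 36.6780 / 51.6480 * 100
Result: 71.0153 %


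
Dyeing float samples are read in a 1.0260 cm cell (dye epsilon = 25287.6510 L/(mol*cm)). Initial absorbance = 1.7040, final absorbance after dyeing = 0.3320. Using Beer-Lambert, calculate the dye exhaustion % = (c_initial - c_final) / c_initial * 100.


c_initial = A_i / (epsilon * l) = 1.7040 / (25287.6510 * 1.0260) = 6.5677e-05 mol/L
c_final = A_f / (epsilon * l) = 0.3320 / (25287.6510 * 1.0260) = 1.2796e-05 mol/L
Exhaustion = (c_initial - c_final) / c_initial * 100 = (6.5677e-05 - 1.2796e-05) / 6.5677e-05 * 100 = 80.5164 %


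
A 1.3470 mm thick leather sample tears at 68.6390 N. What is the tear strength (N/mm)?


Formula: Tear strength = force / thickness
Substituting: Tear strength = 68.6390 / 1.3470
Result: 50.9569 N/mm


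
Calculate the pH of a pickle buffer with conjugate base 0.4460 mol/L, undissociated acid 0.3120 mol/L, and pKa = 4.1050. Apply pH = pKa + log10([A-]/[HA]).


ratio = [A-] / [HA] = 0.4460 / 0.3120 = 1.4295
log10(ratio) = 0.1552
pH = pKa + log10(ratio) = 4.1050 + 0.1552 = 4.2602


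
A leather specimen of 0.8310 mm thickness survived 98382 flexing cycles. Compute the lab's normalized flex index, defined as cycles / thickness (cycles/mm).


Formula: Index = cycles / thickness
Substituting: Index = 98382 / 0.8310
Result: 118389.8917 cycles/mm


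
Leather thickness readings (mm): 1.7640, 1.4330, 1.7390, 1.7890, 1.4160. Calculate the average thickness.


Formula: Average = sum / n
Substituting: Average = 8.1410 / 5
Result: 1.6282 mm


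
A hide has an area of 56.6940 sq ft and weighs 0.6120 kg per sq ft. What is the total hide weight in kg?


Formula: Weight = area * weight_per_sqft
Substituting: Weight = 56.6940 * 0.6120
Result: 34.6967 kg


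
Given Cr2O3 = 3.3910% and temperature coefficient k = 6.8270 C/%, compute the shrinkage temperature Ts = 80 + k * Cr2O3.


Formula: Ts = 80 + k * Cr2O3
Substituting: Ts = 80 + 6.8270 * 3.3910
Result: 103.1504 C


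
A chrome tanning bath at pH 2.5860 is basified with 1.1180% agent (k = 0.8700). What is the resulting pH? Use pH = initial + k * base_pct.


Formula: pH_final = pH_initial + k * base_pct
Substituting: pH_final = 2.5860 + 0.8700 * 1.1180
Result: 3.5587


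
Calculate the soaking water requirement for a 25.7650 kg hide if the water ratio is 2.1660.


Formula: Water = hide_weight * ratio
Substituting: Water = 25.7650 * 2.1660
Result: 55.8070 kg


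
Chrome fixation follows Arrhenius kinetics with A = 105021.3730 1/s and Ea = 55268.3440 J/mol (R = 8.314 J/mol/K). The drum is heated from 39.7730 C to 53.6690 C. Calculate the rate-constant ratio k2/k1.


T1 = 39.7730 + 273.15 = 312.9230 K; T2 = 53.6690 + 273.15 = 326.8190 K
k1 = A * exp(-Ea/(R*T1)) = 105021.3730 * exp(-55268.3440/(8.314*312.9230)) = 6.2414e-05 1/s
k2 = A * exp(-Ea/(R*T2)) = 105021.3730 * exp(-55268.3440/(8.314*326.8190)) = 1.5401e-04 1/s
k2/k1 = 1.5401e-04 / 6.2414e-05 = 2.4676


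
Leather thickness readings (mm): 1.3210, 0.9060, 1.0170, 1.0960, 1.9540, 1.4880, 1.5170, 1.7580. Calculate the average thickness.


Formula: Average = sum / n
Substituting: Average = 11.0570 / 8
Result: 1.3821 mm


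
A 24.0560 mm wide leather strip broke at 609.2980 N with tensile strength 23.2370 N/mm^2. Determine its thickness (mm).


Formula: t = F / (TS * w)
Substituting: t = 609.2980 / (23.2370 * 24.0560)
Result: 1.0900 mm


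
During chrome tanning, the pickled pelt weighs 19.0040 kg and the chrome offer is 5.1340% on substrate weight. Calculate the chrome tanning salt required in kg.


Formula: Chrome = substrate * pct / 100
Substituting: Chrome = 19.0040 * 5.1340 / 100
Result: 0.9757 kg


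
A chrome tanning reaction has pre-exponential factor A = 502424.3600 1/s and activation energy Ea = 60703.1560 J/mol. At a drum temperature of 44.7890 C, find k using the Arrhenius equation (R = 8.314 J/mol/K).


T_K = T_C + 273.15 = 44.7890 + 273.15 = 317.9390 K
exponent = -Ea / (R * T_K) = -60703.1560 / (8.314 * 317.9390) = -22.9645
k = A * exp(exponent) = 502424.3600 * exp(-22.9645) = 5.3420e-05 1/s


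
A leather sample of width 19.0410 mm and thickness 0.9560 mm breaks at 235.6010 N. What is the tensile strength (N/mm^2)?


Formula: TS = force / (width * thickness)
Substituting: TS = 235.6010 / (19.0410 * 0.9560)
Result: 12.9428 N/mm^2


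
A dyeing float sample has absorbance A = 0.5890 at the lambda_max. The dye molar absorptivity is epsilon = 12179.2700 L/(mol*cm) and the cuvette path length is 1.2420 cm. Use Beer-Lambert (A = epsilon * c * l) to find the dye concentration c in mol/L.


Formula: c = A / (epsilon * l)
Substituting: c = 0.5890 / (12179.2700 * 1.2420)
Result: 3.8938e-05 mol/L


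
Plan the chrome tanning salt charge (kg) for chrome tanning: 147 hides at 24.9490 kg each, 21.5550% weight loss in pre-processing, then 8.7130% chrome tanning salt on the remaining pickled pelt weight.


Total_raw = N * avg_wt = 147 * 24.9490 = 3667.5030 kg
Substrate = Total_raw * (1 - loss/100) = 3667.5030 * (1 - 21.5550/100) = 2876.9727 kg
Chrome = Substrate * pct / 100 = 2876.9727 * 8.7130 / 100 = 250.6706 kg


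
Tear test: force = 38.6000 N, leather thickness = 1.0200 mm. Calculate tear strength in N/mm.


Formula: Tear strength = force / thickness
Substituting: Tear strength = 38.6000 / 1.0200
Result: 37.8431 N/mm


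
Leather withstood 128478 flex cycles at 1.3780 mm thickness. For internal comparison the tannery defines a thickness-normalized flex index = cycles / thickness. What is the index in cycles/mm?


Formula: Index = cycles / thickness
Substituting: Index = 128478 / 1.3780
Result: 93235.1234 cycles/mm


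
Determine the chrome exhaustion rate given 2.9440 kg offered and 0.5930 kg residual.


Formula: Uptake = (offered - residual) / offered * 100
Substituting: Uptake = (2.9440 - 0.5930) / 2.9440 * 100
Result: 79.8573 %


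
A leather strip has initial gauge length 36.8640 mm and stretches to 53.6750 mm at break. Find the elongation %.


Formula: Elongation = (Lf - L0) / L0 * 100
Substituting: Elongation = (53.6750 - 36.8640) / 36.8640 * 100
Result: 45.6028 %


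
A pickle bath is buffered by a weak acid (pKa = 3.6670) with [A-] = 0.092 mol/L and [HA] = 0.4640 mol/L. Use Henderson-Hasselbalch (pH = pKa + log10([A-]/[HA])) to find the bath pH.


ratio = [A-] / [HA] = 0.092 / 0.4640 = 0.1983
log10(ratio) = -0.7027
pH = pKa + log10(ratio) = 3.6670 - 0.7027 = 2.9643


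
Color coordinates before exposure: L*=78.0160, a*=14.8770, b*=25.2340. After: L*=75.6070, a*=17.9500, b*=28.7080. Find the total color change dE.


dL = -2.4090, da = 3.0730, db = 3.4740
dE = sqrt((-2.4090)^2 + 3.0730^2 + 3.4740^2) = 5.2264


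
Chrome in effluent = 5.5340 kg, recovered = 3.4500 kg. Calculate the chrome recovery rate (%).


Formula: Recovery = recovered / input * 100
Substituting: Recovery = 3.4500 / 5.5340 * 100
Result: 62.3419 %


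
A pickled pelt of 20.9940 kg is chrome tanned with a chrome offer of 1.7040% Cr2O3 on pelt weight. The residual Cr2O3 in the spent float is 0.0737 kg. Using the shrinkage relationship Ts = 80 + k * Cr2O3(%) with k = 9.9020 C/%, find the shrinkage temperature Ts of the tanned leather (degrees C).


Offered = pelt * offer_pct / 100 = 20.9940 * 1.7040 / 100 = 0.3577 kg
Uptake = offered - residual = 0.3577 - 0.0737 = 0.2840 kg
Cr2O3% on pelt = uptake / pelt * 100 = 0.2840 / 20.9940 * 100 = 1.3529 %
Ts = 80 + k * Cr2O3% = 80 + 9.9020 * 1.3529 = 93.3969 C


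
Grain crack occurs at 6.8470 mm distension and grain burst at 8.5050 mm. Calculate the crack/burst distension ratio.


Formula: Ratio = crack / burst
Substituting: Ratio = 6.8470 / 8.5050
Result: 0.8051


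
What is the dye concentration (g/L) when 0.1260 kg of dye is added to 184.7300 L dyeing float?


Formula: Conc = dye_mass(kg) / volume(L) * 1000
Substituting: Conc = 0.1260 / 184.7300 * 1000
Result: 0.6821 g/L


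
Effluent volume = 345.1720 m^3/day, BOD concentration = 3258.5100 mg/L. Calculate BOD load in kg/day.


Formula: BOD_load = volume * conc / 1000
Substituting: BOD_load = 345.1720 * 3258.5100 / 1000
Result: 1124.7464 kg/day


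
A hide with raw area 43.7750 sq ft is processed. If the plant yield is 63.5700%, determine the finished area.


Formula: finished = raw * yield / 100
Substituting: finished = 43.7750 * 63.5700 / 100
Result: 27.8278 sq ft


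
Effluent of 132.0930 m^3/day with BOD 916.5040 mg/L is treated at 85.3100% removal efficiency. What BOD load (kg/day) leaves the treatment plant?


Load_in = volume * conc / 1000 = 132.0930 * 916.5040 / 1000 = 121.0638 kg/day
Removed = Load_in * eff / 100 = 121.0638 * 85.3100 / 100 = 103.2795 kg/day
Load_out = Load_in - Removed = 121.0638 - 103.2795 = 17.7843 kg/day


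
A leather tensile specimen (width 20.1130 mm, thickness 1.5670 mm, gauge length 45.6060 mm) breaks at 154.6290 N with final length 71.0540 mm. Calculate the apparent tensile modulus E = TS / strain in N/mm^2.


TS = F / (w * t) = 154.6290 / (20.1130 * 1.5670) = 4.9062 N/mm^2
strain = (Lf - L0) / L0 = (71.0540 - 45.6060) / 45.6060 = 0.5580
E = TS / strain = 4.9062 / 0.5580 = 8.7925 N/mm^2


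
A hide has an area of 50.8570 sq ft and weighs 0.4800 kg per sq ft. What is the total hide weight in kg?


Formula: Weight = area * weight_per_sqft
Substituting: Weight = 50.8570 * 0.4800
Result: 24.4114 kg


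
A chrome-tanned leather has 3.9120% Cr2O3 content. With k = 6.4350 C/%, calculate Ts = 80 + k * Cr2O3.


Formula: Ts = 80 + k * Cr2O3
Substituting: Ts = 80 + 6.4350 * 3.9120
Result: 105.1737 C


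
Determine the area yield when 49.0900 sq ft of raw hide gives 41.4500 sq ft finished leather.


Formula: Yield = finished / raw * 100
Substituting: Yield = 41.4500 / 49.0900 * 100
Result: 84.4367 %


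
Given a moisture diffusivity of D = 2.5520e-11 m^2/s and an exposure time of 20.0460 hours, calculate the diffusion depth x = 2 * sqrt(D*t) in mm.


t = 20.0460 hr * 3600 = 72165.6000 s
D * t = 2.5520e-11 * 72165.6000 = 1.8417e-06
x = 2 * sqrt(D*t) = 2 * sqrt(1.8417e-06) = 0.00271416 m = 2.7142 mm


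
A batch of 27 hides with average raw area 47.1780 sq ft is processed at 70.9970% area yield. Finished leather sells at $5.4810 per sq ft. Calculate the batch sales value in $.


Raw_total = N * avg_area = 27 * 47.1780 = 1273.8060 sq ft
Finished = Raw_total * yield / 100 = 1273.8060 * 70.9970 / 100 = 904.3640 sq ft
Value = Finished * price = 904.3640 * 5.4810 = 4956.8193 $


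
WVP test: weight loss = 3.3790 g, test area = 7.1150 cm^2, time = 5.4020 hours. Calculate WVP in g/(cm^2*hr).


Formula: WVP = loss / (area * time)
Substituting: WVP = 3.3790 / (7.1150 * 5.4020)
Result: 0.0879141 g/(cm^2*hr)


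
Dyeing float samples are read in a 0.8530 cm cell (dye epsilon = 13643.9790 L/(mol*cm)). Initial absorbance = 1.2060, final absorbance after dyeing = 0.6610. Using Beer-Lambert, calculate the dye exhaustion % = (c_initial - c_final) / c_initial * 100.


c_initial = A_i / (epsilon * l) = 1.2060 / (13643.9790 * 0.8530) = 1.0362e-04 mol/L
c_final = A_f / (epsilon * l) = 0.6610 / (13643.9790 * 0.8530) = 5.6795e-05 mol/L
Exhaustion = (c_initial - c_final) / c_initial * 100 = (1.0362e-04 - 5.6795e-05) / 1.0362e-04 * 100 = 45.1907 %


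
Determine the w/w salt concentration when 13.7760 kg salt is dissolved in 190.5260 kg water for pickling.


Formula: Conc = salt / (water + salt) * 100
Substituting: Conc = 13.7760 / (190.5260 + 13.7760) * 100
Result: 6.7430 %


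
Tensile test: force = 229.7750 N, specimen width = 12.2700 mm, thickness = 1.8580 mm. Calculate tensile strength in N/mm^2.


Formula: TS = force / (width * thickness)
Substituting: TS = 229.7750 / (12.2700 * 1.8580)
Result: 10.0789 N/mm^2


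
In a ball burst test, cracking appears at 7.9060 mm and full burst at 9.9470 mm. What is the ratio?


Formula: Ratio = crack / burst
Substituting: Ratio = 7.9060 / 9.9470
Result: 0.7948


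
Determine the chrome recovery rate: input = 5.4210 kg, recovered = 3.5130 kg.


Formula: Recovery = recovered / input * 100
Substituting: Recovery = 3.5130 / 5.4210 * 100
Result: 64.8035 %


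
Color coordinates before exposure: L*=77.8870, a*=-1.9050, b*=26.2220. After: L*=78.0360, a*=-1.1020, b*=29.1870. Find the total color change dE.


dL = 0.1490, da = 0.8030, db = 2.9650
dE = sqrt(0.1490^2 + 0.8030^2 + 2.9650^2) = 3.0754


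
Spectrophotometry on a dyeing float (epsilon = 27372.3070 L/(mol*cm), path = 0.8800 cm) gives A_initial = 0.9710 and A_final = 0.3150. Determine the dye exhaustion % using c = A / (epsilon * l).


c_initial = A_i / (epsilon * l) = 0.9710 / (27372.3070 * 0.8800) = 4.0311e-05 mol/L
c_final = A_f / (epsilon * l) = 0.3150 / (27372.3070 * 0.8800) = 1.3077e-05 mol/L
Exhaustion = (c_initial - c_final) / c_initial * 100 = (4.0311e-05 - 1.3077e-05) / 4.0311e-05 * 100 = 67.5592 %


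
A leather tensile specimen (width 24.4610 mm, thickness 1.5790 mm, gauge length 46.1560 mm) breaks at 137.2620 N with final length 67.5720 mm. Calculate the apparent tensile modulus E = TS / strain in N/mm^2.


TS = F / (w * t) = 137.2620 / (24.4610 * 1.5790) = 3.5538 N/mm^2
strain = (Lf - L0) / L0 = (67.5720 - 46.1560) / 46.1560 = 0.4640
E = TS / strain = 3.5538 / 0.4640 = 7.6592 N/mm^2


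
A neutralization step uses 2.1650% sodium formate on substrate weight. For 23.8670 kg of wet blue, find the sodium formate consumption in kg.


Formula: Neutralizer = substrate * pct / 100
Substituting: Neutralizer = 23.8670 * 2.1650 / 100
Result: 0.5167 kg


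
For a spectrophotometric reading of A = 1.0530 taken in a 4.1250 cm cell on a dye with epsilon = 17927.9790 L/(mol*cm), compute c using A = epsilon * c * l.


Formula: c = A / (epsilon * l)
Substituting: c = 1.0530 / (17927.9790 * 4.1250)
Result: 1.4239e-05 mol/L


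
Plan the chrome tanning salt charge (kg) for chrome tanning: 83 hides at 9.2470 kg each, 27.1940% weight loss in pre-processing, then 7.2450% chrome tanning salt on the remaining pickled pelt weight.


Total_raw = N * avg_wt = 83 * 9.2470 = 767.5010 kg
Substrate = Total_raw * (1 - loss/100) = 767.5010 * (1 - 27.1940/100) = 558.7868 kg
Chrome = Substrate * pct / 100 = 558.7868 * 7.2450 / 100 = 40.4841 kg


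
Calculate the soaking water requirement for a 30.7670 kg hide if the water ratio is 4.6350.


Formula: Water = hide_weight * ratio
Substituting: Water = 30.7670 * 4.6350
Result: 142.6050 kg


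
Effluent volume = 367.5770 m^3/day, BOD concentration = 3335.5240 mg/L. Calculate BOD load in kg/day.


Formula: BOD_load = volume * conc / 1000
Substituting: BOD_load = 367.5770 * 3335.5240 / 1000
Result: 1226.0619 kg/day


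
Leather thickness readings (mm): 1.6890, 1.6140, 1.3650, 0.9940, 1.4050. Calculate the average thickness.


Formula: Average = sum / n
Substituting: Average = 7.0670 / 5
Result: 1.4134 mm


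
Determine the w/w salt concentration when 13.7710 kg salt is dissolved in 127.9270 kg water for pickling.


Formula: Conc = salt / (water + salt) * 100
Substituting: Conc = 13.7710 / (127.9270 + 13.7710) * 100
Result: 9.7186 %


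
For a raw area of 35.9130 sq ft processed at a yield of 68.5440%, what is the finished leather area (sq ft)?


Formula: finished = raw * yield / 100
Substituting: finished = 35.9130 * 68.5440 / 100
Result: 24.6162 sq ft


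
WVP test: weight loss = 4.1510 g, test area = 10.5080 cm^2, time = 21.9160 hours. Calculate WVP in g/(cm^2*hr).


Formula: WVP = loss / (area * time)
Substituting: WVP = 4.1510 / (10.5080 * 21.9160)
Result: 0.0180248 g/(cm^2*hr)


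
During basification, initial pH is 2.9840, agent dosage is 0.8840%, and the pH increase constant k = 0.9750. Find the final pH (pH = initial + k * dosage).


Formula: pH_final = pH_initial + k * base_pct
Substituting: pH_final = 2.9840 + 0.9750 * 0.8840
Result: 3.8459


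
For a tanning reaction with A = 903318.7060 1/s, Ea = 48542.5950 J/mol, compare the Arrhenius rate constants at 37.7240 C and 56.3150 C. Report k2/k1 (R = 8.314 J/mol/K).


T1 = 37.7240 + 273.15 = 310.8740 K; T2 = 56.3150 + 273.15 = 329.4650 K
k1 = A * exp(-Ea/(R*T1)) = 903318.7060 * exp(-48542.5950/(8.314*310.8740)) = 0.00629754 1/s
k2 = A * exp(-Ea/(R*T2)) = 903318.7060 * exp(-48542.5950/(8.314*329.4650)) = 0.0181733 1/s
k2/k1 = 0.0181733 / 0.00629754 = 2.8858


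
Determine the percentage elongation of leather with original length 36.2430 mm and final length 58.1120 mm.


Formula: Elongation = (Lf - L0) / L0 * 100
Substituting: Elongation = (58.1120 - 36.2430) / 36.2430 * 100
Result: 60.3399 %


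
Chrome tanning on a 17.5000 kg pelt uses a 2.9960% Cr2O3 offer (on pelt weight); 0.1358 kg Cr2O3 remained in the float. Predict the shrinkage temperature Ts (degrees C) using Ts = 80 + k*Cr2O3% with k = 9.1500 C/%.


Offered = pelt * offer_pct / 100 = 17.5000 * 2.9960 / 100 = 0.5243 kg
Uptake = offered - residual = 0.5243 - 0.1358 = 0.3885 kg
Cr2O3% on pelt = uptake / pelt * 100 = 0.3885 / 17.5000 * 100 = 2.2200 %
Ts = 80 + k * Cr2O3% = 80 + 9.1500 * 2.2200 = 100.3130 C


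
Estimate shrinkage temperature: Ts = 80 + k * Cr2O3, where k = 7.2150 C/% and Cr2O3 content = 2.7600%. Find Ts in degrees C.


Formula: Ts = 80 + k * Cr2O3
Substituting: Ts = 80 + 7.2150 * 2.7600
Result: 99.9134 C


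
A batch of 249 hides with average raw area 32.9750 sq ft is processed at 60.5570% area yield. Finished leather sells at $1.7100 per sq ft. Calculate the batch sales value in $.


Raw_total = N * avg_area = 249 * 32.9750 = 8210.7750 sq ft
Finished = Raw_total * yield / 100 = 8210.7750 * 60.5570 / 100 = 4972.1990 sq ft
Value = Finished * price = 4972.1990 * 1.7100 = 8502.4603 $


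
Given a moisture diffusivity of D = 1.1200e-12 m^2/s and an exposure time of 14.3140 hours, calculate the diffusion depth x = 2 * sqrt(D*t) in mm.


t = 14.3140 hr * 3600 = 51530.4000 s
D * t = 1.1200e-12 * 51530.4000 = 5.7714e-08
x = 2 * sqrt(D*t) = 2 * sqrt(5.7714e-08) = 4.8047e-04 m = 0.4805 mm


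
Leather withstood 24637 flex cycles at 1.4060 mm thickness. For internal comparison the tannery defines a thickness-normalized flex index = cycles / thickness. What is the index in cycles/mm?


Formula: Index = cycles / thickness
Substituting: Index = 24637 / 1.4060
Result: 17522.7596 cycles/mm


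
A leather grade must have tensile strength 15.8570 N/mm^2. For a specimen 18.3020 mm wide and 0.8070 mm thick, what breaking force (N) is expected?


Formula: F = TS * w * t
Substituting: F = 15.8570 * 18.3020 * 0.8070
Result: 234.2034 N


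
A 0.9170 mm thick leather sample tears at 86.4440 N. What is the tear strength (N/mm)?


Formula: Tear strength = force / thickness
Substituting: Tear strength = 86.4440 / 0.9170
Result: 94.2683 N/mm


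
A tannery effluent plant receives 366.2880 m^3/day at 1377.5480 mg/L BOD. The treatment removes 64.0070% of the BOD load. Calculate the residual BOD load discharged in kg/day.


Load_in = volume * conc / 1000 = 366.2880 * 1377.5480 / 1000 = 504.5793 kg/day
Removed = Load_in * eff / 100 = 504.5793 * 64.0070 / 100 = 322.9661 kg/day
Load_out = Load_in - Removed = 504.5793 - 322.9661 = 181.6132 kg/day


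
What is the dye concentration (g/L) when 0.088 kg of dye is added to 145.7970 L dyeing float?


Formula: Conc = dye_mass(kg) / volume(L) * 1000
Substituting: Conc = 0.088 / 145.7970 * 1000
Result: 0.6036 g/L


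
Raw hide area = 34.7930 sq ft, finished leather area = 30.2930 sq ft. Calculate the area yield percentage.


Formula: Yield = finished / raw * 100
Substituting: Yield = 30.2930 / 34.7930 * 100
Result: 87.0664 %


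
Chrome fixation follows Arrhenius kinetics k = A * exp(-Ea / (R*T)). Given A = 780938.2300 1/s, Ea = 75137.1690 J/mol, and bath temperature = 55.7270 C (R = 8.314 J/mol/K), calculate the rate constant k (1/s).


T_K = T_C + 273.15 = 55.7270 + 273.15 = 328.8770 K
exponent = -Ea / (R * T_K) = -75137.1690 / (8.314 * 328.8770) = -27.4797
k = A * exp(exponent) = 780938.2300 * exp(-27.4797) = 9.0856e-07 1/s


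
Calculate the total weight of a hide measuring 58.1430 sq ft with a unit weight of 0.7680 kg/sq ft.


Formula: Weight = area * weight_per_sqft
Substituting: Weight = 58.1430 * 0.7680
Result: 44.6538 kg


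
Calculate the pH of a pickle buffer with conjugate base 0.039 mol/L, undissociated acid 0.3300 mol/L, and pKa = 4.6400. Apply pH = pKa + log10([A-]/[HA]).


ratio = [A-] / [HA] = 0.039 / 0.3300 = 0.1182
log10(ratio) = -0.9274
pH = pKa + log10(ratio) = 4.6400 - 0.9274 = 3.7126


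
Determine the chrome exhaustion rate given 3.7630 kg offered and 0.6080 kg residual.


Formula: Uptake = (offered - residual) / offered * 100
Substituting: Uptake = (3.7630 - 0.6080) / 3.7630 * 100
Result: 83.8427 %


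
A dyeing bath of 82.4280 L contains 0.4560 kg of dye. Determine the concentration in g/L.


Formula: Conc = dye_mass(kg) / volume(L) * 1000
Substituting: Conc = 0.4560 / 82.4280 * 1000
Result: 5.5321 g/L


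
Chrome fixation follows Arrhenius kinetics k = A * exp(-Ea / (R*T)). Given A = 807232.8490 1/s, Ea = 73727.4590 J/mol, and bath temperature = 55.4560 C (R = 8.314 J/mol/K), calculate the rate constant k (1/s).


T_K = T_C + 273.15 = 55.4560 + 273.15 = 328.6060 K
exponent = -Ea / (R * T_K) = -73727.4590 / (8.314 * 328.6060) = -26.9863
k = A * exp(exponent) = 807232.8490 * exp(-26.9863) = 1.5381e-06 1/s


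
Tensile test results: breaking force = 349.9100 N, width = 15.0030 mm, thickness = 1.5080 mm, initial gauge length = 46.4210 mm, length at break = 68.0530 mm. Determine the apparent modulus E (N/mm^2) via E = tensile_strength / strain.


TS = F / (w * t) = 349.9100 / (15.0030 * 1.5080) = 15.4660 N/mm^2
strain = (Lf - L0) / L0 = (68.0530 - 46.4210) / 46.4210 = 0.4660
E = TS / strain = 15.4660 / 0.4660 = 33.1890 N/mm^2


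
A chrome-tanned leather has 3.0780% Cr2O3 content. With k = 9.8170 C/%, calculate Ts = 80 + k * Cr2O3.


Formula: Ts = 80 + k * Cr2O3
Substituting: Ts = 80 + 9.8170 * 3.0780
Result: 110.2167 C


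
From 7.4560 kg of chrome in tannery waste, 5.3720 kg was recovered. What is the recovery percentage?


Formula: Recovery = recovered / input * 100
Substituting: Recovery = 5.3720 / 7.4560 * 100
Result: 72.0494 %


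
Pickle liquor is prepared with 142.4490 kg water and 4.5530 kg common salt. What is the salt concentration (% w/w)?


Formula: Conc = salt / (water + salt) * 100
Substituting: Conc = 4.5530 / (142.4490 + 4.5530) * 100
Result: 3.0972 %


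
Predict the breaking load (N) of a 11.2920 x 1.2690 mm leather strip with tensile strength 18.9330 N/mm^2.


Formula: F = TS * w * t
Substituting: F = 18.9330 * 11.2920 * 1.2690
Result: 271.3013 N


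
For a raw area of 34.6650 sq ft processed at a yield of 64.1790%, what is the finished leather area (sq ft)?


Formula: finished = raw * yield / 100
Substituting: finished = 34.6650 * 64.1790 / 100
Result: 22.2477 sq ft


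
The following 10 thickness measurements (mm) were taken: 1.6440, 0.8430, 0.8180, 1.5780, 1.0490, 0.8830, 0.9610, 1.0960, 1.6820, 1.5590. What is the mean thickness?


Formula: Average = sum / n
Substituting: Average = 12.1130 / 10
Result: 1.2113 mm


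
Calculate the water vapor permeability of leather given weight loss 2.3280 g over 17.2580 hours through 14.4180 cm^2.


Formula: WVP = loss / (area * time)
Substituting: WVP = 2.3280 / (14.4180 * 17.2580)
Result: 0.00935594 g/(cm^2*hr)


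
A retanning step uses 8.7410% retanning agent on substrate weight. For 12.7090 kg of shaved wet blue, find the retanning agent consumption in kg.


Formula: Retan = substrate * pct / 100
Substituting: Retan = 12.7090 * 8.7410 / 100
Result: 1.1109 kg
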